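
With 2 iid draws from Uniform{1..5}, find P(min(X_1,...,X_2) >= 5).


P(min >= 5) = P(all X_i >= 5) = (P(X_1 >= 5))^2
= (1/5)^2 = 1/25

1/25


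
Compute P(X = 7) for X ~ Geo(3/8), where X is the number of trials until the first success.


P(X=7) = (1-p)^6 * p = (5/8)^6 * 3/8
= 15625/262144 * 3/8 = 46875/2097152

46875/2097152


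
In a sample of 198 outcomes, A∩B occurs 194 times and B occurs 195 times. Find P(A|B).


P(A|B) = P(A∩B)/P(B) = (194/198)/(195/198) = 194/195

194/195


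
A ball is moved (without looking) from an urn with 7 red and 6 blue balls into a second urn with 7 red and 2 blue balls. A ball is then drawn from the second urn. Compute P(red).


P(transfer red) = 7/13; P(transfer blue) = 6/13
If red transferred: Urn II has 8 red of 10, so P(red|red moved) = 4/5
If blue transferred: Urn II has 7 red of 10, so P(red|blue moved) = 7/10
By total probability: P(red) = 7/13*4/5 + 6/13*7/10 = 49/65

49/65


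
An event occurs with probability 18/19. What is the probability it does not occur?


P(A') = 1 - P(A) = 1 - 18/19 = 1/19

1/19


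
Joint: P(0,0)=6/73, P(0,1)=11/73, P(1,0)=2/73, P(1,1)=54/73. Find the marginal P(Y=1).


P(Y=1) = P(0,1)+P(1,1) = 11/73 + 54/73 = 65/73

65/73


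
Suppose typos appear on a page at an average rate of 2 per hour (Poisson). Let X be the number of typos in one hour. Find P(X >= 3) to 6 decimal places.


P(X>=3) = 1 - P(X<=2) = 1 - (e^(-2)*2^0/0! + e^(-2)*2^1/1! + e^(-2)*2^2/2!)
≈ 1 - (0.1353352832 + 0.2706705665 + 0.2706705665)
= 1 - 0.6766764162 = 0.3233235838
≈ 0.323324

0.323324


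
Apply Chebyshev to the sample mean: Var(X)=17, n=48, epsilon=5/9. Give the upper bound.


Var(Xbar) = Var(X)/n = 17/48
Chebyshev: P(|Xbar-mu| >= 5/9) <= Var(Xbar)/(5/9)^2 = (17/48)/(25/81) = 459/400
Bound exceeds 1, so trivial bound: 1

1


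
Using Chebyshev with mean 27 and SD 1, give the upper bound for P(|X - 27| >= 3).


k = 3/1 = 3
Chebyshev: P(|X-mu| >= k*sigma) <= 1/k^2 = 1/3^2 = 1/9

1/9


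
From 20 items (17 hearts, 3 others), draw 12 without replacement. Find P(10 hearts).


P(X=10) = C(17,10)*C(3,2) / C(20,12)
= 19448*3 / 125970
= 58344/125970 = 44/95

44/95


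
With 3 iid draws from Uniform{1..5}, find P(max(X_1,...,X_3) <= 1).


P(max <= 1) = P(all X_i <= 1) = (P(X_1 <= 1))^3
= (1/5)^3 = 1/125

1/125


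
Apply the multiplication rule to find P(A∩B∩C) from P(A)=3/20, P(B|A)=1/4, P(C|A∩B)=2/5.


P(A∩B∩C) = P(A) * P(B|A) * P(C|A∩B)
= 3/20 * 1/4 * 2/5
= 3/80 * 2/5 = 3/200

3/200


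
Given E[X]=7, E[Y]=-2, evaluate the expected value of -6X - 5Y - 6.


E[-6X - 5Y - 6] = -6*E[X] - 5*E[Y] - 6
= (-6)*(7) + (-5)*(-2) + (-6)
= -42 + 10 - 6 = -38

-38


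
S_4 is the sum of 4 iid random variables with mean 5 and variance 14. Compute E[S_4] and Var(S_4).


E[S_n] = n*mu = 4*5 = 20
Var(S_n) = n*sigma^2 = 4*14 = 56

E[S_4]=20, Var(S_4)=56


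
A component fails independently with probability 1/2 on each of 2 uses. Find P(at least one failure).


P(at least one) = 1 - P(none)
P(none) = (1 - 1/2)^2 = (1/2)^2 = 1/4
P(at least one) = 1 - 1/4 = 3/4

3/4


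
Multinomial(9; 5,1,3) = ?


9! = 362880
Denominator: 5!=120 * 1!=1 * 3!=6
Coefficient = 362880 / 720 = 504

504


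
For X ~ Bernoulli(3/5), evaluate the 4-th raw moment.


For Bernoulli: X in {0,1}
E[X^4] = 0^4*(1-3/5) + 1^4*3/5 = 3/5

3/5


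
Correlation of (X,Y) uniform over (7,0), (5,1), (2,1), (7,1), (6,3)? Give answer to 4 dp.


Cov(X,Y) = -0.0800, Var(X) = 3.4400, Var(Y) = 0.9600
rho = Cov/(sqrt(VarX)*sqrt(VarY)) = -0.0440

-0.0440


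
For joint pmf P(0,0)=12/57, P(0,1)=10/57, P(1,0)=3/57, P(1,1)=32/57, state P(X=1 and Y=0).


Read from table: P(X=1, Y=0) = 3/57 = 1/19

1/19


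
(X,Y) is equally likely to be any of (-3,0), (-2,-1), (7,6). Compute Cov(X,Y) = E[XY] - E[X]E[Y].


E[X]=2/3, E[Y]=5/3, E[XY]=44/3
Cov(X,Y) = E[XY] - E[X]E[Y] = 44/3 - 2/3*5/3 = 122/9

122/9


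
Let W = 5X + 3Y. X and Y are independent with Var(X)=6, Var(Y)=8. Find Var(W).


Independence => Cov(X,Y)=0
Var(5X + 3Y) = 5^2*Var(X) + 3^2*Var(Y)
= 25*6 + 9*8 = 222

222


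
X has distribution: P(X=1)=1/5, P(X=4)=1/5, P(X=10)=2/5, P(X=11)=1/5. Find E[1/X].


E[1/X] = sum(g(x)*P(x))
= 1*1/5 + 1/4*1/5 + 1/10*2/5 + 1/11*1/5
= 339/1100

339/1100


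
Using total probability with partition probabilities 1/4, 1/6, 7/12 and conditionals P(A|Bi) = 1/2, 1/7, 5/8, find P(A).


P(A) = P(A|B1)P(B1) + P(A|B2)P(B2) + P(A|B3)P(B3)
= 1/2*1/4 + 1/7*1/6 + 5/8*7/12
= 1/8 + 1/42 + 35/96 = 115/224

115/224


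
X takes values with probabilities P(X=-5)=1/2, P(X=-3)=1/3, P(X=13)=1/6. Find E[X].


E[X] = sum(x * P(x))
= -5*1/2 - 3*1/3 + 13*1/6
= -4/3

-4/3


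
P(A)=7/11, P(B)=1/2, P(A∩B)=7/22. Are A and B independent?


P(A)*P(B) = 7/11*1/2 = 7/22
P(A∩B) = 7/22, which equals P(A)P(B), so independent

Yes, A and B are independent


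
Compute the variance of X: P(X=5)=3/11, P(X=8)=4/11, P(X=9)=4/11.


E[X] = 83/11, E[X^2] = 655/11
Var(X) = E[X^2] - (E[X])^2 = 655/11 - (83/11)^2 = 316/121

316/121


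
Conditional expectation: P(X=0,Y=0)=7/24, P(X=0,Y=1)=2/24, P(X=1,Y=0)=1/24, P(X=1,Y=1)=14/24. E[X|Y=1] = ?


P(Y=1) = 16/24
E[X|Y=1] = (0*2 + 1*14)/16 = 14/16 = 7/8

7/8


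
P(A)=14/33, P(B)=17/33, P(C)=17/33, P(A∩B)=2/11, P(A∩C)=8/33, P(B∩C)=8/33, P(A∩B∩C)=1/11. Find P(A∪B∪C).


P(A∪B∪C) = P(A)+P(B)+P(C) - P(AB)-P(AC)-P(BC) + P(ABC)
= 14/33+17/33+17/33 - 2/11-8/33-8/33 + 1/11
= 29/33

29/33


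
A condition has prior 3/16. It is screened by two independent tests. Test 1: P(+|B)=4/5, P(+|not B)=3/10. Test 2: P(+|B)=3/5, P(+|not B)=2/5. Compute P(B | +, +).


After test 1: P(+) = 4/5*3/16 + 3/10*13/16 = 63/160
P(B|+) = (3/20)/(63/160) = 8/21
After test 2 (use post1 as new prior): P(+) = 3/5*8/21 + 2/5*13/21 = 10/21
P(B|+,+) = (8/35)/(10/21) = 12/25

12/25


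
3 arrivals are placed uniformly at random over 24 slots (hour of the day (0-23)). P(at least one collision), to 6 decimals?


P(all different) = prod((24-i)/24 for i=0..2) = 0.878472
P(at least one match) = 1 - 0.878472 = 0.121528

0.121528


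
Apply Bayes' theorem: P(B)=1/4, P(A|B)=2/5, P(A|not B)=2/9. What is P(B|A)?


P(A) = P(A|B)P(B) + P(A|B')P(B') = 2/5*1/4 + 2/9*3/4 = 4/15
P(B|A) = P(A|B)P(B)/P(A) = (1/10)/(4/15) = 3/8

3/8


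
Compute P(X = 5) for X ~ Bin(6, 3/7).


P(X=5) = C(6,5) * p^5 * (1-p)^1
= 6 * 243/16807 * 4/7
= 5832/117649

5832/117649


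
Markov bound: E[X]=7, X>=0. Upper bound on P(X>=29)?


Markov: P(X >= a) <= E[X]/a
P(X >= 29) <= 7/29

7/29


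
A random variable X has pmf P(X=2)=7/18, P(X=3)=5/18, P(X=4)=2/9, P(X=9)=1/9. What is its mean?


E[X] = sum(x * P(x))
= 2*7/18 + 3*5/18 + 4*2/9 + 9*1/9
= 7/2

7/2


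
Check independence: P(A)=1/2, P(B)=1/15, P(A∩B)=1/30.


P(A)*P(B) = 1/2*1/15 = 1/30
P(A∩B) = 1/30, which equals P(A)P(B), so independent

Yes, A and B are independent


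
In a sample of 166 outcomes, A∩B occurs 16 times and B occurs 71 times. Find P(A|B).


P(A|B) = P(A∩B)/P(B) = (16/166)/(71/166) = 16/71

16/71


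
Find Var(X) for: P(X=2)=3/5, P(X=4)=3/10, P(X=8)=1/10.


E[X] = 16/5, E[X^2] = 68/5
Var(X) = E[X^2] - (E[X])^2 = 68/5 - (16/5)^2 = 84/25

84/25


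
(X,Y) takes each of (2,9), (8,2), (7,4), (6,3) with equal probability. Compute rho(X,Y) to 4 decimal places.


Cov(X,Y) = -5.8750, Var(X) = 5.1875, Var(Y) = 7.2500
rho = Cov/(sqrt(VarX)*sqrt(VarY)) = -0.9580

-0.9580


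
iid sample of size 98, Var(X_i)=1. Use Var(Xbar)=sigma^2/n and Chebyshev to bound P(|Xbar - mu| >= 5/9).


Var(Xbar) = Var(X)/n = 1/98
Chebyshev: P(|Xbar-mu| >= 5/9) <= Var(Xbar)/(5/9)^2 = (1/98)/(25/81) = 81/2450

81/2450


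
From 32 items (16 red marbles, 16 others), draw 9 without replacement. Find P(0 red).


P(X=0) = C(16,0)*C(16,9) / C(32,9)
= 1*11440 / 28048800
= 11440/28048800 = 11/26970

11/26970


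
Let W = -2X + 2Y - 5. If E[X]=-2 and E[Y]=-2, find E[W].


E[-2X + 2Y - 5] = -2*E[X] + 2*E[Y] - 5
= (-2)*(-2) + (2)*(-2) + (-5)
= 4 - 4 - 5 = -5

-5


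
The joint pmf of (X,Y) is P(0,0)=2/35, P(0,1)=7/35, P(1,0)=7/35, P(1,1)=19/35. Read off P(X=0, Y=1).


Read from table: P(X=0, Y=1) = 7/35 = 1/5

1/5


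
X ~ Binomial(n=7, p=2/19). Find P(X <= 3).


P(X<=3) = P(X=0) + P(X=1) + P(X=2) + P(X=3)
= 410338673/893871739 + 337925966/893871739 + 119267988/893871739 + 23385880/893871739
= 890918507/893871739

890918507/893871739


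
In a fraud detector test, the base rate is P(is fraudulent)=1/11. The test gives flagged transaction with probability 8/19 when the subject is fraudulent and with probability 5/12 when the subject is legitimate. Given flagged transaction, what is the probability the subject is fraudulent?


P(A) = P(A|B)P(B) + P(A|B')P(B') = 8/19*1/11 + 5/12*10/11 = 523/1254
P(B|A) = P(A|B)P(B)/P(A) = (8/209)/(523/1254) = 48/523

48/523


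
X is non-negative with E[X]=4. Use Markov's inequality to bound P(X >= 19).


Markov: P(X >= a) <= E[X]/a
P(X >= 19) <= 4/19

4/19


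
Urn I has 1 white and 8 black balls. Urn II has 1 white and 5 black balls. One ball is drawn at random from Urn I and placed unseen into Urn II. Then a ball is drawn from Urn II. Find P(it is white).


P(transfer white) = 1/9; P(transfer black) = 8/9
If white transferred: Urn II has 2 white of 7, so P(white|white moved) = 2/7
If black transferred: Urn II has 1 white of 7, so P(white|black moved) = 1/7
By total probability: P(white) = 1/9*2/7 + 8/9*1/7 = 10/63

10/63


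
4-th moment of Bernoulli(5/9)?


For Bernoulli: X in {0,1}
E[X^4] = 0^4*(1-5/9) + 1^4*5/9 = 5/9

5/9


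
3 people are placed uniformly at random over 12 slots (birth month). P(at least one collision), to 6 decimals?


P(all different) = prod((12-i)/12 for i=0..2) = 0.763889
P(at least one match) = 1 - 0.763889 = 0.236111

0.236111


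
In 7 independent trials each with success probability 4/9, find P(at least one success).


P(at least one) = 1 - P(none)
P(none) = (1 - 4/9)^7 = (5/9)^7 = 78125/4782969
P(at least one) = 1 - 78125/4782969 = 4704844/4782969

4704844/4782969


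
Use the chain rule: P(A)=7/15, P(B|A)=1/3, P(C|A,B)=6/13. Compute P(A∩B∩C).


P(A∩B∩C) = P(A) * P(B|A) * P(C|A∩B)
= 7/15 * 1/3 * 6/13
= 7/45 * 6/13 = 14/195

14/195


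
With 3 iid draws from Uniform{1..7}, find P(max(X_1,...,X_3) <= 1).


P(max <= 1) = P(all X_i <= 1) = (P(X_1 <= 1))^3
= (1/7)^3 = 1/343

1/343


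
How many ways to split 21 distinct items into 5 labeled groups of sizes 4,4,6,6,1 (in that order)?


21! = 51090942171709440000
Denominator: 4!=24 * 4!=24 * 6!=720 * 6!=720 * 1!=1
Coefficient = 51090942171709440000 / 298598400 = 171102531600

171102531600


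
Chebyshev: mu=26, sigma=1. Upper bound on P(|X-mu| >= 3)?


k = 3/1 = 3
Chebyshev: P(|X-mu| >= k*sigma) <= 1/k^2 = 1/3^2 = 1/9

1/9


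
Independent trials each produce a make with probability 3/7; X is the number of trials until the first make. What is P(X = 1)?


P(X=1) = (1-p)^0 * p = (4/7)^0 * 3/7
= 1 * 3/7 = 3/7

3/7


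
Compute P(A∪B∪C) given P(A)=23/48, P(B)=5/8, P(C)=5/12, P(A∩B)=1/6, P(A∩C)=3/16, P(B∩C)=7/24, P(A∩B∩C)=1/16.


P(A∪B∪C) = P(A)+P(B)+P(C) - P(AB)-P(AC)-P(BC) + P(ABC)
= 23/48+5/8+5/12 - 1/6-3/16-7/24 + 1/16
= 15/16

15/16


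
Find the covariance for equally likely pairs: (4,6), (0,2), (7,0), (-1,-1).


E[X]=5/2, E[Y]=7/4, E[XY]=25/4
Cov(X,Y) = E[XY] - E[X]E[Y] = 25/4 - 5/2*7/4 = 15/8

15/8


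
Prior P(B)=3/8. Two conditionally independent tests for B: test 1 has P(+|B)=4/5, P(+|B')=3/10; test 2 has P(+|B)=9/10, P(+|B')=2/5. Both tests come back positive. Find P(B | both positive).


After test 1: P(+) = 4/5*3/8 + 3/10*5/8 = 39/80
P(B|+) = (3/10)/(39/80) = 8/13
After test 2 (use post1 as new prior): P(+) = 9/10*8/13 + 2/5*5/13 = 46/65
P(B|+,+) = (36/65)/(46/65) = 18/23

18/23


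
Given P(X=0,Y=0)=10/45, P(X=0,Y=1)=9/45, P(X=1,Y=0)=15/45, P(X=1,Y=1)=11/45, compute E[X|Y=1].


P(Y=1) = 20/45
E[X|Y=1] = (0*9 + 1*11)/20 = 11/20

11/20


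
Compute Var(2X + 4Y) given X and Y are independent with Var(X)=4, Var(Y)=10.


Independence => Cov(X,Y)=0
Var(2X + 4Y) = 2^2*Var(X) + 4^2*Var(Y)
= 4*4 + 16*10 = 176

176


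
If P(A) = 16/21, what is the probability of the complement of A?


P(A') = 1 - P(A) = 1 - 16/21 = 5/21

5/21


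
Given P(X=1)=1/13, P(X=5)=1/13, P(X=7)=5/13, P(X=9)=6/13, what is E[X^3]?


E[X^3] = sum(g(x)*P(x))
= 1*1/13 + 125*1/13 + 343*5/13 + 729*6/13
= 6215/13

6215/13


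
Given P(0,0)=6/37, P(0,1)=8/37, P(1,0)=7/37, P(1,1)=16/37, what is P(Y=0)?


P(Y=0) = P(0,0)+P(1,0) = 6/37 + 7/37 = 13/37

13/37


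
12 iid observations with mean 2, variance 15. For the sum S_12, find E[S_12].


E[S_n] = n*E[X_1] = 12*2 = 24

24


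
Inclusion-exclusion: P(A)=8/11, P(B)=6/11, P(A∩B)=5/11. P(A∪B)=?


P(A∪B) = P(A) + P(B) - P(A∩B)
= 8/11 + 6/11 - 5/11 = 9/11

9/11


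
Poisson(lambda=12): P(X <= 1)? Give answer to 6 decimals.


P(X<=1) = e^(-12)*12^0/0! + e^(-12)*12^1/1!
≈ 0.0000061442 + 0.0000737305
= 0.0000798747
≈ 0.000080

0.000080


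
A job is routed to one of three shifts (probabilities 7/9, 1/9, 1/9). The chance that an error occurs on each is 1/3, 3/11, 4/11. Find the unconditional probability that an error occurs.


P(A) = P(A|B1)P(B1) + P(A|B2)P(B2) + P(A|B3)P(B3)
= 1/3*7/9 + 3/11*1/9 + 4/11*1/9
= 7/27 + 1/33 + 4/99 = 98/297

98/297


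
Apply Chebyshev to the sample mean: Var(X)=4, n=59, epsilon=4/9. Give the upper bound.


Var(Xbar) = Var(X)/n = 4/59
Chebyshev: P(|Xbar-mu| >= 4/9) <= Var(Xbar)/(4/9)^2 = (4/59)/(16/81) = 81/236

81/236


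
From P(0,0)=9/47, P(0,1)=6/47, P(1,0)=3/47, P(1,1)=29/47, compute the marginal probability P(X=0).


P(X=0) = P(0,0)+P(0,1) = 9/47 + 6/47 = 15/47

15/47


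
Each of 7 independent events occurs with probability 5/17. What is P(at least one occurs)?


P(at least one) = 1 - P(none)
P(none) = (1 - 5/17)^7 = (12/17)^7 = 35831808/410338673
P(at least one) = 1 - 35831808/410338673 = 374506865/410338673

374506865/410338673


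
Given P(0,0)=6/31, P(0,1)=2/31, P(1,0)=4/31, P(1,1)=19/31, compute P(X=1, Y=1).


Read from table: P(X=1, Y=1) = 19/31

19/31


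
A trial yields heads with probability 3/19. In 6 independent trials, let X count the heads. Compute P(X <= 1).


P(X<=1) = P(X=0) + P(X=1)
= 16777216/47045881 + 18874368/47045881
= 35651584/47045881

35651584/47045881


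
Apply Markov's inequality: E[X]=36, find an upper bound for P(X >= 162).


Markov: P(X >= a) <= E[X]/a
P(X >= 162) <= 36/162 = 2/9

2/9


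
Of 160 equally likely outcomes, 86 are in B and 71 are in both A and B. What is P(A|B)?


P(A|B) = P(A∩B)/P(B) = (71/160)/(86/160) = 71/86

71/86


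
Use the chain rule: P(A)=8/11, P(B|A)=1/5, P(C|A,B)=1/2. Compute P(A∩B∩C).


P(A∩B∩C) = P(A) * P(B|A) * P(C|A∩B)
= 8/11 * 1/5 * 1/2
= 8/55 * 1/2 = 4/55

4/55


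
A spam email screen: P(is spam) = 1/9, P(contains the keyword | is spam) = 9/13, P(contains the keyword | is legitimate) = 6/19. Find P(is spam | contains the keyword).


P(A) = P(A|B)P(B) + P(A|B')P(B') = 9/13*1/9 + 6/19*8/9 = 265/741
P(B|A) = P(A|B)P(B)/P(A) = (1/13)/(265/741) = 57/265

57/265


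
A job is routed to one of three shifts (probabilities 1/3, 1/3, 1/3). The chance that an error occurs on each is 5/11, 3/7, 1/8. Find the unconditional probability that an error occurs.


P(A) = P(A|B1)P(B1) + P(A|B2)P(B2) + P(A|B3)P(B3)
= 5/11*1/3 + 3/7*1/3 + 1/8*1/3
= 5/33 + 1/7 + 1/24 = 207/616

207/616


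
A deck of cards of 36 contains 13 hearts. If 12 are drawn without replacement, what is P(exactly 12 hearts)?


P(X=12) = C(13,12)*C(23,0) / C(36,12)
= 13*1 / 1251677700
= 13/1251677700 = 1/96282900

1/96282900


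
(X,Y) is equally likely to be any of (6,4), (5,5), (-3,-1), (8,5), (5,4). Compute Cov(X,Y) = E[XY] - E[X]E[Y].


E[X]=21/5, E[Y]=17/5, E[XY]=112/5
Cov(X,Y) = E[XY] - E[X]E[Y] = 112/5 - 21/5*17/5 = 203/25

203/25


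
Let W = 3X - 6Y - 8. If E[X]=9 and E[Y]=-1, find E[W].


E[3X - 6Y - 8] = 3*E[X] - 6*E[Y] - 8
= (3)*(9) + (-6)*(-1) + (-8)
= 27 + 6 - 8 = 25

25


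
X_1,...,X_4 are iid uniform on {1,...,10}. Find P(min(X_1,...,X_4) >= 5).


P(min >= 5) = P(all X_i >= 5) = (P(X_1 >= 5))^4
= (6/10)^4 = (3/5)^4 = 81/625

81/625


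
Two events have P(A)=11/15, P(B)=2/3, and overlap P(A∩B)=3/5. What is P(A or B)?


P(A∪B) = P(A) + P(B) - P(A∩B)
= 11/15 + 2/3 - 3/5 = 4/5

4/5


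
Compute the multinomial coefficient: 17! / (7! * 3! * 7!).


17! = 355687428096000
Denominator: 7!=5040 * 3!=6 * 7!=5040
Coefficient = 355687428096000 / 152409600 = 2333760

2333760


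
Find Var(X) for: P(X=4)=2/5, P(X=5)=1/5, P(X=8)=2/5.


E[X] = 29/5, E[X^2] = 37
Var(X) = E[X^2] - (E[X])^2 = 37 - (29/5)^2 = 84/25

84/25


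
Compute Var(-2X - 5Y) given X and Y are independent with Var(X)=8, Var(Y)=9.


Independence => Cov(X,Y)=0
Var(-2X - 5Y) = (-2)^2*Var(X) + (-5)^2*Var(Y)
= 4*8 + 25*9 = 257

257


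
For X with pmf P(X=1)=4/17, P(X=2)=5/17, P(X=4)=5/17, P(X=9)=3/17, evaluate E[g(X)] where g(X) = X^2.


E[X^2] = sum(g(x)*P(x))
= 1*4/17 + 4*5/17 + 16*5/17 + 81*3/17
= 347/17

347/17


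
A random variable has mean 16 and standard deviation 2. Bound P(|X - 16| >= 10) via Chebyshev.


k = 10/2 = 5
Chebyshev: P(|X-mu| >= k*sigma) <= 1/k^2 = 1/5^2 = 1/25

1/25


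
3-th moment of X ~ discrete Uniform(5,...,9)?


E[X^3] = (1/5) * sum(x^3 for x=5..9)
= 1925/5 = 385

385


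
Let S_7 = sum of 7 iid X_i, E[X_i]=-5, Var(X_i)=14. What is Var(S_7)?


By independence, Var(S_n) = n*Var(X_1) = 7*14 = 98

98


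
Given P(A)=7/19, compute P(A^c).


P(A') = 1 - P(A) = 1 - 7/19 = 12/19

12/19


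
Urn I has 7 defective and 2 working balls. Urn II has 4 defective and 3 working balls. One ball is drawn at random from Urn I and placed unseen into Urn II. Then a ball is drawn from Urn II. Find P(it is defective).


P(transfer defective) = 7/9; P(transfer working) = 2/9
If defective transferred: Urn II has 5 defective of 8, so P(defective|defective moved) = 5/8
If working transferred: Urn II has 4 defective of 8, so P(defective|working moved) = 1/2
By total probability: P(defective) = 7/9*5/8 + 2/9*1/2 = 43/72

43/72


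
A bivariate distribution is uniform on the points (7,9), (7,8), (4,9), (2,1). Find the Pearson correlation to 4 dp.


Cov(X,Y) = 5.5000, Var(X) = 4.5000, Var(Y) = 11.1875
rho = Cov/(sqrt(VarX)*sqrt(VarY)) = 0.7752

0.7752


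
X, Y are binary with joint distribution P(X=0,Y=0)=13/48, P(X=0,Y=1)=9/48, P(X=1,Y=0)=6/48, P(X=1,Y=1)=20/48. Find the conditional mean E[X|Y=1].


P(Y=1) = 29/48
E[X|Y=1] = (0*9 + 1*20)/29 = 20/29

20/29


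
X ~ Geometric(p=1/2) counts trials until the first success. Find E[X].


For geometric (trials until first success), E[X] = 1/p = 1/(1/2) = 2

2


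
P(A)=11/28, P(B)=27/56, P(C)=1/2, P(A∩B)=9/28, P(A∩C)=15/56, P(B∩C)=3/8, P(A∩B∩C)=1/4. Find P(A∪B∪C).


P(A∪B∪C) = P(A)+P(B)+P(C) - P(AB)-P(AC)-P(BC) + P(ABC)
= 11/28+27/56+1/2 - 9/28-15/56-3/8 + 1/4
= 37/56

37/56


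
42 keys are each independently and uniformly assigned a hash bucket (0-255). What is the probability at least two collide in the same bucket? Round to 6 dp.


P(all different) = prod((256-i)/256 for i=0..41) = 0.028400
P(at least one match) = 1 - 0.028400 = 0.971600

0.971600


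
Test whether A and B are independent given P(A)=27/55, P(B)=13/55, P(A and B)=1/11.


P(A)*P(B) = 27/55*13/55 = 351/3025
P(A∩B) = 1/11 != 351/3025, so not independent

No, A and B are not independent


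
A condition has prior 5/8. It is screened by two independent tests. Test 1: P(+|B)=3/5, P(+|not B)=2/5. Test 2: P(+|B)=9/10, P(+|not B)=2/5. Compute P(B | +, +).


After test 1: P(+) = 3/5*5/8 + 2/5*3/8 = 21/40
P(B|+) = (3/8)/(21/40) = 5/7
After test 2 (use post1 as new prior): P(+) = 9/10*5/7 + 2/5*2/7 = 53/70
P(B|+,+) = (9/14)/(53/70) = 45/53

45/53


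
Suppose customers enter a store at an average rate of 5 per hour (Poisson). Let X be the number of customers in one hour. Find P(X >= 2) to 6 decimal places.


P(X>=2) = 1 - P(X<=1) = 1 - (e^(-5)*5^0/0! + e^(-5)*5^1/1!)
≈ 1 - (0.0067379470 + 0.0336897350)
= 1 - 0.0404276820 = 0.9595723180
≈ 0.959572

0.959572


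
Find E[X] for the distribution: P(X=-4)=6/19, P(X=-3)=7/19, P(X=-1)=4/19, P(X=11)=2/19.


E[X] = sum(x * P(x))
= -4*6/19 - 3*7/19 - 1*4/19 + 11*2/19
= -27/19

-27/19


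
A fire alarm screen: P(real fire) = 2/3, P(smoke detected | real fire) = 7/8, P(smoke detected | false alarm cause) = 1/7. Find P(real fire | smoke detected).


P(A) = P(A|B)P(B) + P(A|B')P(B') = 7/8*2/3 + 1/7*1/3 = 53/84
P(B|A) = P(A|B)P(B)/P(A) = (7/12)/(53/84) = 49/53

49/53


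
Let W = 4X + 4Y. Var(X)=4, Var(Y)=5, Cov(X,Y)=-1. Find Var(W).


Var(4X + 4Y) = 4^2*Var(X) + 4^2*Var(Y) + 2*4*4*Cov(X,Y)
= 16*4 + 16*5 + 32*(-1)
= 64 + 80 - 32 = 112

112


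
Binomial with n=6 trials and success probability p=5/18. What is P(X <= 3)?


P(X<=3) = P(X=0) + P(X=1) + P(X=2) + P(X=3)
= 4826809/34012224 + 1856465/5668704 + 3570125/11337408 + 1373125/8503056
= 16084237/17006112

16084237/17006112


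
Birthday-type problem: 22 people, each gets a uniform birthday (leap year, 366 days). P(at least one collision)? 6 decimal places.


P(all different) = prod((366-i)/366 for i=0..21) = 0.525249
P(at least one match) = 1 - 0.525249 = 0.474751

0.474751


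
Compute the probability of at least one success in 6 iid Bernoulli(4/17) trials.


P(at least one) = 1 - P(none)
P(none) = (1 - 4/17)^6 = (13/17)^6 = 4826809/24137569
P(at least one) = 1 - 4826809/24137569 = 19310760/24137569

19310760/24137569


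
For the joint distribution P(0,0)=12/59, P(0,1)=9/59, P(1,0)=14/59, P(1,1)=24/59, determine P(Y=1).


P(Y=1) = P(0,1)+P(1,1) = 9/59 + 24/59 = 33/59

33/59


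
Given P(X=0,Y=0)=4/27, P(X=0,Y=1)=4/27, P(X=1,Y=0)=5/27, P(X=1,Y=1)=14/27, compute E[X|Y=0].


P(Y=0) = 9/27
E[X|Y=0] = (0*4 + 1*5)/9 = 5/9

5/9


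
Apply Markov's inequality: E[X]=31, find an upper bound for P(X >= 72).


Markov: P(X >= a) <= E[X]/a
P(X >= 72) <= 31/72

31/72


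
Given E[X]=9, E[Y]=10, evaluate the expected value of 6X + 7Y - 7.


E[6X + 7Y - 7] = 6*E[X] + 7*E[Y] - 7
= (6)*(9) + (7)*(10) + (-7)
= 54 + 70 - 7 = 117

117


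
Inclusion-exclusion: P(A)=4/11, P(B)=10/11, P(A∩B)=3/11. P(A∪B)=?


P(A∪B) = P(A) + P(B) - P(A∩B)
= 4/11 + 10/11 - 3/11 = 1

1


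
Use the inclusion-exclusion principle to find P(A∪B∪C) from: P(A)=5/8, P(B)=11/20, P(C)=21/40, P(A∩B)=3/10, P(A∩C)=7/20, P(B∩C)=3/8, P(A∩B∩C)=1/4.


P(A∪B∪C) = P(A)+P(B)+P(C) - P(AB)-P(AC)-P(BC) + P(ABC)
= 5/8+11/20+21/40 - 3/10-7/20-3/8 + 1/4
= 37/40

37/40


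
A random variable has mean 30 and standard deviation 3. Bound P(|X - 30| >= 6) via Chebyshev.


k = 6/3 = 2
Chebyshev: P(|X-mu| >= k*sigma) <= 1/k^2 = 1/2^2 = 1/4

1/4


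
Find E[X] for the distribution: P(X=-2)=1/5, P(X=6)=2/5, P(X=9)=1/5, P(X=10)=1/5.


E[X] = sum(x * P(x))
= -2*1/5 + 6*2/5 + 9*1/5 + 10*1/5
= 29/5

29/5


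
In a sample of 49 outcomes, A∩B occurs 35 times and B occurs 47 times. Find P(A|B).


P(A|B) = P(A∩B)/P(B) = (35/49)/(47/49) = 35/47

35/47


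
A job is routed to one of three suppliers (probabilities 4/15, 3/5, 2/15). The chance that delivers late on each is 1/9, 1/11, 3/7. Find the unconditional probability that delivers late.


P(A) = P(A|B1)P(B1) + P(A|B2)P(B2) + P(A|B3)P(B3)
= 1/9*4/15 + 1/11*3/5 + 3/7*2/15
= 4/135 + 3/55 + 2/35 = 1469/10395

1469/10395


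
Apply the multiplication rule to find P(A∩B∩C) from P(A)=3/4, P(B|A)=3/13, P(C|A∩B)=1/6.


P(A∩B∩C) = P(A) * P(B|A) * P(C|A∩B)
= 3/4 * 3/13 * 1/6
= 9/52 * 1/6 = 3/104

3/104


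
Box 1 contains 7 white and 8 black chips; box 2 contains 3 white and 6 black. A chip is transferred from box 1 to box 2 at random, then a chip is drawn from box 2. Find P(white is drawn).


P(transfer white) = 7/15; P(transfer black) = 8/15
If white transferred: Urn II has 4 white of 10, so P(white|white moved) = 2/5
If black transferred: Urn II has 3 white of 10, so P(white|black moved) = 3/10
By total probability: P(white) = 7/15*2/5 + 8/15*3/10 = 26/75

26/75


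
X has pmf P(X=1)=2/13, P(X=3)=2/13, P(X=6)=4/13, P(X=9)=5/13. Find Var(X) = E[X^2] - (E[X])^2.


E[X] = 77/13, E[X^2] = 569/13
Var(X) = E[X^2] - (E[X])^2 = 569/13 - (77/13)^2 = 1468/169

1468/169


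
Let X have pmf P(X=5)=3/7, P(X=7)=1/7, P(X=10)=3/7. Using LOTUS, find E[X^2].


E[X^2] = sum(g(x)*P(x))
= 25*3/7 + 49*1/7 + 100*3/7
= 424/7

424/7


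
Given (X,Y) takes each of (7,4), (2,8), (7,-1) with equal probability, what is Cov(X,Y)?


E[X]=16/3, E[Y]=11/3, E[XY]=37/3
Cov(X,Y) = E[XY] - E[X]E[Y] = 37/3 - 16/3*11/3 = -65/9

-65/9


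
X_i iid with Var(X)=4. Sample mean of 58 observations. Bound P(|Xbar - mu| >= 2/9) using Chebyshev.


Var(Xbar) = Var(X)/n = 4/58
Chebyshev: P(|Xbar-mu| >= 2/9) <= Var(Xbar)/(2/9)^2 = (2/29)/(4/81) = 81/58
Bound exceeds 1, so trivial bound: 1

1


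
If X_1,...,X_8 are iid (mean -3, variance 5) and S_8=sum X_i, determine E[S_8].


E[S_n] = n*E[X_1] = 8*-3 = -24

-24


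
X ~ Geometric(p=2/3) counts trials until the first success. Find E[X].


For geometric (trials until first success), E[X] = 1/p = 1/(2/3) = 3/2

3/2


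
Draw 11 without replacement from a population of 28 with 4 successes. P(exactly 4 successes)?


P(X=4) = C(4,4)*C(24,7) / C(28,11)
= 1*346104 / 21474180
= 346104/21474180 = 22/1365

22/1365


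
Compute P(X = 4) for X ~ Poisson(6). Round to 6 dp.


P(X=4) = e^(-6) * 6^4 / 4!
≈ 0.002478752177 * 1296 / 24
≈ 0.133853

0.133853


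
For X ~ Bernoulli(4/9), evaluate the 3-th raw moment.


For Bernoulli: X in {0,1}
E[X^3] = 0^3*(1-4/9) + 1^3*4/9 = 4/9

4/9


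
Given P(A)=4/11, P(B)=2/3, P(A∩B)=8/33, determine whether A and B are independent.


P(A)*P(B) = 4/11*2/3 = 8/33
P(A∩B) = 8/33, which equals P(A)P(B), so independent

Yes, A and B are independent


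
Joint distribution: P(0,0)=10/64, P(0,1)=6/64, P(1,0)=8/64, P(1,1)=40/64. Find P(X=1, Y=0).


Read from table: P(X=1, Y=0) = 8/64 = 1/8

1/8


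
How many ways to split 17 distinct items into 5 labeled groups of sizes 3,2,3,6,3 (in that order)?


17! = 355687428096000
Denominator: 3!=6 * 2!=2 * 3!=6 * 6!=720 * 3!=6
Coefficient = 355687428096000 / 311040 = 1143542400

1143542400


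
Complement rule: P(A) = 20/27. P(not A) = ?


P(A') = 1 - P(A) = 1 - 20/27 = 7/27

7/27


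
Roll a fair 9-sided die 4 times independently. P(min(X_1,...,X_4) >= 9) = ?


P(min >= 9) = P(all X_i >= 9) = (P(X_1 >= 9))^4
= (1/9)^4 = 1/6561

1/6561


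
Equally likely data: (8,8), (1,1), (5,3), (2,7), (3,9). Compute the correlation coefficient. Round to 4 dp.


Cov(X,Y) = 2.9200, Var(X) = 6.1600, Var(Y) = 9.4400
rho = Cov/(sqrt(VarX)*sqrt(VarY)) = 0.3829

0.3829


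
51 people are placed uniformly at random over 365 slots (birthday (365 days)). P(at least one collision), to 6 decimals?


P(all different) = prod((365-i)/365 for i=0..50) = 0.025568
P(at least one match) = 1 - 0.025568 = 0.974432

0.974432


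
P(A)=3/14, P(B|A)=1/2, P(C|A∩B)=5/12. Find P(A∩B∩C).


P(A∩B∩C) = P(A) * P(B|A) * P(C|A∩B)
= 3/14 * 1/2 * 5/12
= 3/28 * 5/12 = 5/112

5/112


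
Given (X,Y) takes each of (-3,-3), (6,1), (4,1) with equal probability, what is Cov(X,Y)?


E[X]=7/3, E[Y]=-1/3, E[XY]=19/3
Cov(X,Y) = E[XY] - E[X]E[Y] = 19/3 - 7/3*-1/3 = 64/9

64/9


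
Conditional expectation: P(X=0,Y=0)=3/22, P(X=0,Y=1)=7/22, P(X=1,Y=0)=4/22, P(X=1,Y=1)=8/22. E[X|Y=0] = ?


P(Y=0) = 7/22
E[X|Y=0] = (0*3 + 1*4)/7 = 4/7

4/7


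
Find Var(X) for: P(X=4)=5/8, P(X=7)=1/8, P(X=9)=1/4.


E[X] = 45/8, E[X^2] = 291/8
Var(X) = E[X^2] - (E[X])^2 = 291/8 - (45/8)^2 = 303/64

303/64


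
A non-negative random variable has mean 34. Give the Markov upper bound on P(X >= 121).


Markov: P(X >= a) <= E[X]/a
P(X >= 121) <= 34/121

34/121


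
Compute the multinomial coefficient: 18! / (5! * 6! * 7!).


18! = 6402373705728000
Denominator: 5!=120 * 6!=720 * 7!=5040
Coefficient = 6402373705728000 / 435456000 = 14702688

14702688


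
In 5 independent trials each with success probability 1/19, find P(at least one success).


P(at least one) = 1 - P(none)
P(none) = (1 - 1/19)^5 = (18/19)^5 = 1889568/2476099
P(at least one) = 1 - 1889568/2476099 = 586531/2476099

586531/2476099


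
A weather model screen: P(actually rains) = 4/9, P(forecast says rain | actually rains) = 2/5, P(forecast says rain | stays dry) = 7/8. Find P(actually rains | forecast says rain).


P(A) = P(A|B)P(B) + P(A|B')P(B') = 2/5*4/9 + 7/8*5/9 = 239/360
P(B|A) = P(A|B)P(B)/P(A) = (8/45)/(239/360) = 64/239

64/239


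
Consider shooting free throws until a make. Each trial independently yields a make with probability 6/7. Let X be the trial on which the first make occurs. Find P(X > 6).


P(X > 6) = P(first 6 trials all fail) = (1-p)^6 = (1/7)^6 = 1/117649

1/117649


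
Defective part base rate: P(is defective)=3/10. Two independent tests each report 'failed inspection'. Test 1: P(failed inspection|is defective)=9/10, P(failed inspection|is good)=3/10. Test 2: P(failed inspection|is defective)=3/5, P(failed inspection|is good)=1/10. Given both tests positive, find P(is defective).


After test 1: P(+) = 9/10*3/10 + 3/10*7/10 = 12/25
P(B|+) = (27/100)/(12/25) = 9/16
After test 2 (use post1 as new prior): P(+) = 3/5*9/16 + 1/10*7/16 = 61/160
P(B|+,+) = (27/80)/(61/160) = 54/61

54/61


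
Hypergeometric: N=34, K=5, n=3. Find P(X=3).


P(X=3) = C(5,3)*C(29,0) / C(34,3)
= 10*1 / 5984
= 10/5984 = 5/2992

5/2992


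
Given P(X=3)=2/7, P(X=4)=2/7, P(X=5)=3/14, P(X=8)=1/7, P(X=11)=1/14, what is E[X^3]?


E[X^3] = sum(g(x)*P(x))
= 27*2/7 + 64*2/7 + 125*3/14 + 512*1/7 + 1331*1/14
= 221

221


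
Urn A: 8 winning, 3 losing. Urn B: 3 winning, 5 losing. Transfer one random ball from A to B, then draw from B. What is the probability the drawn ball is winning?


P(transfer winning) = 8/11; P(transfer losing) = 3/11
If winning transferred: Urn II has 4 winning of 9, so P(winning|winning moved) = 4/9
If losing transferred: Urn II has 3 winning of 9, so P(winning|losing moved) = 1/3
By total probability: P(winning) = 8/11*4/9 + 3/11*1/3 = 41/99

41/99


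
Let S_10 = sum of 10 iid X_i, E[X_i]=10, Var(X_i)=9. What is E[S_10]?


E[S_n] = n*E[X_1] = 10*10 = 100

100


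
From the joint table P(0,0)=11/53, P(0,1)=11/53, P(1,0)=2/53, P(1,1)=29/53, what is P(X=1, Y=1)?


Read from table: P(X=1, Y=1) = 29/53

29/53


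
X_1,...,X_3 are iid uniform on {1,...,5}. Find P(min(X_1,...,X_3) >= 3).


P(min >= 3) = P(all X_i >= 3) = (P(X_1 >= 3))^3
= (3/5)^3 = 27/125

27/125


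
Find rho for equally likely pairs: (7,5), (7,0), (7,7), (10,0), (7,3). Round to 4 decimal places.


Cov(X,Y) = -1.8000, Var(X) = 1.4400, Var(Y) = 7.6000
rho = Cov/(sqrt(VarX)*sqrt(VarY)) = -0.5441

-0.5441


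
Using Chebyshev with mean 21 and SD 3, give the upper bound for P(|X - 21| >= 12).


k = 12/3 = 4
Chebyshev: P(|X-mu| >= k*sigma) <= 1/k^2 = 1/4^2 = 1/16

1/16


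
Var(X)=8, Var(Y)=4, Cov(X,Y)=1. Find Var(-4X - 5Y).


Var(-4X - 5Y) = (-4)^2*Var(X) + (-5)^2*Var(Y) + 2*(-4)*(-5)*Cov(X,Y)
= 16*8 + 25*4 + 40*1
= 128 + 100 + 40 = 268

268


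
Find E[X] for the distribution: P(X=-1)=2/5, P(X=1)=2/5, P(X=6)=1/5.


E[X] = sum(x * P(x))
= -1*2/5 + 1*2/5 + 6*1/5
= 6/5

6/5


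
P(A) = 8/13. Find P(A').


P(A') = 1 - P(A) = 1 - 8/13 = 5/13

5/13


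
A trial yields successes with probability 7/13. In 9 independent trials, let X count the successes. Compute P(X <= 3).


P(X<=3) = P(X=0) + P(X=1) + P(X=2) + P(X=3)
= 10077696/10604499373 + 105815808/10604499373 + 493807104/10604499373 + 1344252672/10604499373
= 1953953280/10604499373

1953953280/10604499373


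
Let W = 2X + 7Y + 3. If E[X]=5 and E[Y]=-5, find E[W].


E[2X + 7Y + 3] = 2*E[X] + 7*E[Y] + 3
= (2)*(5) + (7)*(-5) + (3)
= 10 - 35 + 3 = -22

-22


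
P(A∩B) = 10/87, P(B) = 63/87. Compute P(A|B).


P(A|B) = P(A∩B)/P(B) = (10/87)/(63/87) = 10/63

10/63


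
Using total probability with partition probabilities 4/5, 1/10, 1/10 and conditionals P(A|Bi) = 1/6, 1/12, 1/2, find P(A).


P(A) = P(A|B1)P(B1) + P(A|B2)P(B2) + P(A|B3)P(B3)
= 1/6*4/5 + 1/12*1/10 + 1/2*1/10
= 2/15 + 1/120 + 1/20 = 23/120

23/120


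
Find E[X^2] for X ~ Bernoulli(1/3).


For Bernoulli: X in {0,1}
E[X^2] = 0^2*(1-1/3) + 1^2*1/3 = 1/3

1/3


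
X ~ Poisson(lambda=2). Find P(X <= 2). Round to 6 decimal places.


P(X<=2) = e^(-2)*2^0/0! + e^(-2)*2^1/1! + e^(-2)*2^2/2!
≈ 0.1353352832 + 0.2706705665 + 0.2706705665
= 0.6766764162
≈ 0.676676

0.676676


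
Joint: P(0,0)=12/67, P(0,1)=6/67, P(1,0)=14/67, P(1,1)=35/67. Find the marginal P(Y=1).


P(Y=1) = P(0,1)+P(1,1) = 6/67 + 35/67 = 41/67

41/67


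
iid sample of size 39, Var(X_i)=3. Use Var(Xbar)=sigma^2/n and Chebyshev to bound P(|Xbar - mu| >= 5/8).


Var(Xbar) = Var(X)/n = 3/39
Chebyshev: P(|Xbar-mu| >= 5/8) <= Var(Xbar)/(5/8)^2 = (1/13)/(25/64) = 64/325

64/325


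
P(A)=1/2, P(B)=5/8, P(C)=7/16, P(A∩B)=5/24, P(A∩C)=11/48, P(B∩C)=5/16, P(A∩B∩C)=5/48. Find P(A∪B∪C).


P(A∪B∪C) = P(A)+P(B)+P(C) - P(AB)-P(AC)-P(BC) + P(ABC)
= 1/2+5/8+7/16 - 5/24-11/48-5/16 + 5/48
= 11/12

11/12


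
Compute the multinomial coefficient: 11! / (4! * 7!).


11! = 39916800
Denominator: 4!=24 * 7!=5040
Coefficient = 39916800 / 120960 = 330

330


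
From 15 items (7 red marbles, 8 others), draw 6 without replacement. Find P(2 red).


P(X=2) = C(7,2)*C(8,4) / C(15,6)
= 21*70 / 5005
= 1470/5005 = 42/143

42/143


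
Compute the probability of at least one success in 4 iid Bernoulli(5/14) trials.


P(at least one) = 1 - P(none)
P(none) = (1 - 5/14)^4 = (9/14)^4 = 6561/38416
P(at least one) = 1 - 6561/38416 = 31855/38416

31855/38416


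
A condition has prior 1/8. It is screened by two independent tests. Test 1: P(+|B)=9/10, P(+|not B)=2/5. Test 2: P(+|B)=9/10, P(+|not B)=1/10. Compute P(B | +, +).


After test 1: P(+) = 9/10*1/8 + 2/5*7/8 = 37/80
P(B|+) = (9/80)/(37/80) = 9/37
After test 2 (use post1 as new prior): P(+) = 9/10*9/37 + 1/10*28/37 = 109/370
P(B|+,+) = (81/370)/(109/370) = 81/109

81/109


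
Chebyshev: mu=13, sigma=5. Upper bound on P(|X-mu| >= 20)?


k = 20/5 = 4
Chebyshev: P(|X-mu| >= k*sigma) <= 1/k^2 = 1/4^2 = 1/16

1/16


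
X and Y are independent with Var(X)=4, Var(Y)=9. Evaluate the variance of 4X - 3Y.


Independence => Cov(X,Y)=0
Var(4X - 3Y) = 4^2*Var(X) + (-3)^2*Var(Y)
= 16*4 + 9*9 = 145

145


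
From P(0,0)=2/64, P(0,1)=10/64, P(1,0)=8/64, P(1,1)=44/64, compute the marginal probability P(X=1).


P(X=1) = P(1,0)+P(1,1) = 8/64 + 44/64 = 52/64 = 13/16

13/16


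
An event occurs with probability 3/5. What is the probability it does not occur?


P(A') = 1 - P(A) = 1 - 3/5 = 2/5

2/5


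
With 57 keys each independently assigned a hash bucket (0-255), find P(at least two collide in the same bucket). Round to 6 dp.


P(all different) = prod((256-i)/256 for i=0..56) = 0.001169
P(at least one match) = 1 - 0.001169 = 0.998831

0.998831


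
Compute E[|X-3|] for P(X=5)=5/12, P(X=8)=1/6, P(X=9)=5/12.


E[|X-3|] = sum(g(x)*P(x))
= 2*5/12 + 5*1/6 + 6*5/12
= 25/6

25/6


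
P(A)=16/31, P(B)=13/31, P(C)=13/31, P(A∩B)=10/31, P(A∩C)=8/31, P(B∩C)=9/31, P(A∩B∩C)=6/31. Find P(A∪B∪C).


P(A∪B∪C) = P(A)+P(B)+P(C) - P(AB)-P(AC)-P(BC) + P(ABC)
= 16/31+13/31+13/31 - 10/31-8/31-9/31 + 6/31
= 21/31

21/31


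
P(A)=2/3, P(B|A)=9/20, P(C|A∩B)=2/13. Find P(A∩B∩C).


P(A∩B∩C) = P(A) * P(B|A) * P(C|A∩B)
= 2/3 * 9/20 * 2/13
= 3/10 * 2/13 = 3/65

3/65


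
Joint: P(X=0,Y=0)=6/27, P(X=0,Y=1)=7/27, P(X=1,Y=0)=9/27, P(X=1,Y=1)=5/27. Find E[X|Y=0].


P(Y=0) = 15/27
E[X|Y=0] = (0*6 + 1*9)/15 = 9/15 = 3/5

3/5


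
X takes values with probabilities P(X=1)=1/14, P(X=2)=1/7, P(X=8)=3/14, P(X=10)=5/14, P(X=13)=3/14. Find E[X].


E[X] = sum(x * P(x))
= 1*1/14 + 2*1/7 + 8*3/14 + 10*5/14 + 13*3/14
= 59/7

59/7


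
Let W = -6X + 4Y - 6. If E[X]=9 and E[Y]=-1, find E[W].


E[-6X + 4Y - 6] = -6*E[X] + 4*E[Y] - 6
= (-6)*(9) + (4)*(-1) + (-6)
= -54 - 4 - 6 = -64

-64


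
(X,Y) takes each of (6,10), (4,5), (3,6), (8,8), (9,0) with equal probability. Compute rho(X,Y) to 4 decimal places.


Cov(X,Y) = -2.4000, Var(X) = 5.2000, Var(Y) = 11.3600
rho = Cov/(sqrt(VarX)*sqrt(VarY)) = -0.3123

-0.3123


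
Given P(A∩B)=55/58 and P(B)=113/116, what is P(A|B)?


P(A|B) = P(A∩B)/P(B) = (110/116)/(113/116) = 110/113

110/113


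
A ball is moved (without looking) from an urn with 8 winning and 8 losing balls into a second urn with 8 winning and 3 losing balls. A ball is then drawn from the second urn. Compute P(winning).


P(transfer winning) = 8/16 = 1/2; P(transfer losing) = 1/2
If winning transferred: Urn II has 9 winning of 12, so P(winning|winning moved) = 3/4
If losing transferred: Urn II has 8 winning of 12, so P(winning|losing moved) = 2/3
By total probability: P(winning) = 1/2*3/4 + 1/2*2/3 = 17/24

17/24


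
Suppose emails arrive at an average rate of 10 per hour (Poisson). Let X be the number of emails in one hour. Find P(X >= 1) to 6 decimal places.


P(X>=1) = 1 - P(X<=0) = 1 - (e^(-10)*10^0/0!)
≈ 1 - 0.0000453999 = 0.9999546001
≈ 0.999955

0.999955


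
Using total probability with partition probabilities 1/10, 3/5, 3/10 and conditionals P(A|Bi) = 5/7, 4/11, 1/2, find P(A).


P(A) = P(A|B1)P(B1) + P(A|B2)P(B2) + P(A|B3)P(B3)
= 5/7*1/10 + 4/11*3/5 + 1/2*3/10
= 1/14 + 12/55 + 3/20 = 677/1540

677/1540


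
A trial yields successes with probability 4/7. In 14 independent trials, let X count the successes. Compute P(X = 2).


P(X=2) = C(14,2) * p^2 * (1-p)^12
= 91 * 16/49 * 531441/13841287201
= 110539728/96889010407

110539728/96889010407


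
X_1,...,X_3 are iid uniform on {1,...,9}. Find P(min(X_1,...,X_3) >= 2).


P(min >= 2) = P(all X_i >= 2) = (P(X_1 >= 2))^3
= (8/9)^3 = 512/729

512/729


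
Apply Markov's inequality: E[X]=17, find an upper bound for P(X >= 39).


Markov: P(X >= a) <= E[X]/a
P(X >= 39) <= 17/39

17/39


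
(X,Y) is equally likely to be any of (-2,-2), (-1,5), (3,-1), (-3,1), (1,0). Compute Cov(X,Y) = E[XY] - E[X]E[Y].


E[X]=-2/5, E[Y]=3/5, E[XY]=-7/5
Cov(X,Y) = E[XY] - E[X]E[Y] = -7/5 + 2/5*3/5 = -29/25

-29/25


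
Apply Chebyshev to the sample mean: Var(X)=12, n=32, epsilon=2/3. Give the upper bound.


Var(Xbar) = Var(X)/n = 12/32
Chebyshev: P(|Xbar-mu| >= 2/3) <= Var(Xbar)/(2/3)^2 = (3/8)/(4/9) = 27/32

27/32


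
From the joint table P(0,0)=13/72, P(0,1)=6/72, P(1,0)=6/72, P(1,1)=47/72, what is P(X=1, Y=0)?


Read from table: P(X=1, Y=0) = 6/72 = 1/12

1/12


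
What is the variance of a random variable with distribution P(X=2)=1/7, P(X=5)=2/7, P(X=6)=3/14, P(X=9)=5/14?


E[X] = 87/14, E[X^2] = 621/14
Var(X) = E[X^2] - (E[X])^2 = 621/14 - (87/14)^2 = 1125/196

1125/196


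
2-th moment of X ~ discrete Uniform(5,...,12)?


E[X^2] = (1/8) * sum(x^2 for x=5..12)
= 620/8 = 155/2

155/2


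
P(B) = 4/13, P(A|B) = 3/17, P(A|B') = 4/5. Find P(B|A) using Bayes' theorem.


P(A) = P(A|B)P(B) + P(A|B')P(B') = 3/17*4/13 + 4/5*9/13 = 672/1105
P(B|A) = P(A|B)P(B)/P(A) = (12/221)/(672/1105) = 5/56

5/56


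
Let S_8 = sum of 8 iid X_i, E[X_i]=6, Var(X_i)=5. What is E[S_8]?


E[S_n] = n*E[X_1] = 8*6 = 48

48
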